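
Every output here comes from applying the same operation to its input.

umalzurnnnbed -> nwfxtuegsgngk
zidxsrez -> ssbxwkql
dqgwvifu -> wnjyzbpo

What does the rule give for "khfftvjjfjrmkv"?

doadyfykmcoycc

Looking at the pairs, the operation is to shift every letter 7 places backward in the alphabet (wrapping around), then take characters alternately from the front and the back (1st, last, 2nd, 2nd-last, ...).
"khfftvjjfjrmkv" → "doadyfykmcoycc".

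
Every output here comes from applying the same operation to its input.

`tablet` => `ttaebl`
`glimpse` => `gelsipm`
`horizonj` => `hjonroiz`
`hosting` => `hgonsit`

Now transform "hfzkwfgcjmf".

Looking at the pairs, the operation is to take characters alternately from the front and the back (1st, last, 2nd, 2nd-last, ...).
On "hfzkwfgcjmf" that produces "hffmzjkcwgf".

hffmzjkcwgf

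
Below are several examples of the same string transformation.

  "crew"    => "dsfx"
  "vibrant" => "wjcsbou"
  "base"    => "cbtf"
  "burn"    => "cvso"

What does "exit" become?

fyju

The pattern: shift every letter 1 place forward in the alphabet (wrapping around).
For "exit" the result is "fyju".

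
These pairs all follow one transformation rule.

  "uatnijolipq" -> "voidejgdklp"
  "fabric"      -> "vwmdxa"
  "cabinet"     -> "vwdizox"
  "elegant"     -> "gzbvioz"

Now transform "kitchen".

The pattern: move the first character to the end, then shift every letter 5 places backward in the alphabet (wrapping around).
"kitchen" → "itchenk" → "doxczif".

doxczif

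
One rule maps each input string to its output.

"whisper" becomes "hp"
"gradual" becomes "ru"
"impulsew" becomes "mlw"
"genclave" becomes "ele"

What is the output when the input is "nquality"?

qly

The pattern: keep one character in every 3, starting at position 2 (positions 2nd, 5th, 8th, ...).
"nquality" → "qly".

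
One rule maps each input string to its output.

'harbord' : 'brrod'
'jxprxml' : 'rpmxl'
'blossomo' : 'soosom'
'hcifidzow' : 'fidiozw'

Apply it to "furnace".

Each output is the input with this applied: delete the first 2 characters, then swap each adjacent pair of characters (1↔2, 3↔4, ...).
"furnace" → "rnace" → "nrcae".

nrcae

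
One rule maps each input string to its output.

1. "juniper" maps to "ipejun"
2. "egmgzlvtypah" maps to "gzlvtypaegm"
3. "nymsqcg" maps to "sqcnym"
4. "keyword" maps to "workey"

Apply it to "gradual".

duagra

Rule — delete the last character, then move the first 3 characters to the end (rotate left by 3).
Doing the same to "gradual": "duagra".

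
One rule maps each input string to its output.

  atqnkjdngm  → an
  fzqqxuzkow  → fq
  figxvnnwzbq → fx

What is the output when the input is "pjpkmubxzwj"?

Rule — keep one character in every 3, starting at position 1 (positions 1st, 4th, 7th, ...), then keep only the first 2 characters.
Applying both steps to "pjpkmubxzwj": "pkbw", then "pk".

pk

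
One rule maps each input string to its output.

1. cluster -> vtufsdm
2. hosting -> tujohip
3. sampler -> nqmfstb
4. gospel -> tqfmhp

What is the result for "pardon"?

Rule — move the first 2 characters to the end (rotate left by 2), then shift every letter 1 place forward in the alphabet (wrapping around).
Working it through for "pardon": intermediate "rdonpa", final "sepoqb".

sepoqb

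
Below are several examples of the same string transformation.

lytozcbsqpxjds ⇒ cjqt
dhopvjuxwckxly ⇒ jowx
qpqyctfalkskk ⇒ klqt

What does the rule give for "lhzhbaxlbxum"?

abmz

Rule — keep one character in every 3, starting at position 3 (positions 3rd, 6th, 9th, ...), then sort the characters into alphabetical order.
Applying that to "lhzhbaxlbxum" gives "abmz".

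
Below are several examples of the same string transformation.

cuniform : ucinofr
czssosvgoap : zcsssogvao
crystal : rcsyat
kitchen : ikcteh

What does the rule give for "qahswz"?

In each case the input is transformed by: delete the last character, then swap each adjacent pair of characters (1↔2, 3↔4, ...).
Working it through for "qahswz": intermediate "qahsw", final "aqshw".
(Check on "kitchen": → "kitche" → "ikcteh" ✓)

aqshw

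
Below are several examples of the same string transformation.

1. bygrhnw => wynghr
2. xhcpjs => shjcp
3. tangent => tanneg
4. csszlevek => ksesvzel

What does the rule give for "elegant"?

tlneag

Looking at the pairs, the operation is to take characters alternately from the front and the back (1st, last, 2nd, 2nd-last, ...), then delete the first character.
Working it through for "elegant": intermediate "etlneag", final "tlneag".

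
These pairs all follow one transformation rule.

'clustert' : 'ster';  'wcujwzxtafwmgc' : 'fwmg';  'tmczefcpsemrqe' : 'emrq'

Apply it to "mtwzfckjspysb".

In each case the input is transformed by: move the last character to the front, then keep only the last 4 characters.
Applying both steps to "mtwzfckjspysb": "bmtwzfckjspys", then "spys".

spys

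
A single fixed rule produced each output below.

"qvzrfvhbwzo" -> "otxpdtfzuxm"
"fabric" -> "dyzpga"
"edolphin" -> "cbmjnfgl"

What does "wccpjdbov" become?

uaanhbzmt

Each output is the input with this applied: shift every letter 2 places backward in the alphabet (wrapping around).
On "wccpjdbov" that produces "uaanhbzmt".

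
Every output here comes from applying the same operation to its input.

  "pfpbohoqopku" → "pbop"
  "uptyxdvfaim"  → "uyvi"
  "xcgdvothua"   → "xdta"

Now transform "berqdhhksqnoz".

bqhqz

Rule — keep one character in every 3, starting at position 1 (positions 1st, 4th, 7th, ...).
On "berqdhhksqnoz" that produces "bqhqz".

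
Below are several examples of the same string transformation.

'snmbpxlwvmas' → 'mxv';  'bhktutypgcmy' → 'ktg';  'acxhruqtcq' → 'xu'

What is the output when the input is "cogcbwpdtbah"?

gwt

The rule is to delete the last 2 characters, then keep one character in every 3, starting at position 3 (positions 3rd, 6th, 9th, ...).
"cogcbwpdtbah" → "cogcbwpdtb" → "gwt".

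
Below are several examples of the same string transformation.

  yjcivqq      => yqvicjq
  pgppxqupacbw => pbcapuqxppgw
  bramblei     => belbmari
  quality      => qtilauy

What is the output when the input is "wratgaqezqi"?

Rule — swap the first and last characters, then reverse the string.
Starting from "wratgaqezqi": after the first operation, "iratgaqezqw"; after the second, "wqzeqagtari".

wqzeqagtari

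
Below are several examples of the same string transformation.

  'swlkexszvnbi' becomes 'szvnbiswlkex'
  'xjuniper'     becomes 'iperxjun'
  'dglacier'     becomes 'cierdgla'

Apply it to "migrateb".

Looking at the pairs, the operation is to swap the front and back halves of the string.
For "migrateb" the result is "atebmigr".

atebmigr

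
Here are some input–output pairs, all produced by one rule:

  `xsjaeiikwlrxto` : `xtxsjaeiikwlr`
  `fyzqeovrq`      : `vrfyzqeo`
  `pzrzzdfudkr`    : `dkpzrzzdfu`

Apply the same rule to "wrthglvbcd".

bcwrthglv

Each output is the input with this applied: delete the last character, then move the last 2 characters to the front (rotate right by 2).
On "wrthglvbcd": the first step gives "wrthglvbc", and the second then gives "bcwrthglv".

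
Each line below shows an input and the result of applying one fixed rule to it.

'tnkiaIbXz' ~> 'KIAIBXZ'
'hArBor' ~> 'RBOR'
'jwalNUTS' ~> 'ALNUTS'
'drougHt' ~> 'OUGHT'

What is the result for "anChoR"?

CHOR

In each case the input is transformed by: delete the first 2 characters, then convert every letter to uppercase.
Starting from "anChoR": after the first operation, "ChoR"; after the second, "CHOR".
(Check on "jwalNUTS": → "alNUTS" → "ALNUTS" ✓)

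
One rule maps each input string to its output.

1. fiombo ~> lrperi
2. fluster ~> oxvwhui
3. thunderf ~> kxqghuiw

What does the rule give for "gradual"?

What's happening: move the first character to the end, then shift every letter 3 places forward in the alphabet (wrapping around).
Working it through for "gradual": intermediate "radualg", final "udgxdoj".

udgxdoj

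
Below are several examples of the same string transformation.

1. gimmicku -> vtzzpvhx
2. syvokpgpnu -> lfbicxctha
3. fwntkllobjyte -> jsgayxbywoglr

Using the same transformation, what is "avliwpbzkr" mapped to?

invycjmoex

The pattern: shift every letter 13 places forward in the alphabet (wrapping around) — i.e. ROT13, then swap each adjacent pair of characters (1↔2, 3↔4, ...).
"avliwpbzkr" → "niyvjcomxe" → "invycjmoex".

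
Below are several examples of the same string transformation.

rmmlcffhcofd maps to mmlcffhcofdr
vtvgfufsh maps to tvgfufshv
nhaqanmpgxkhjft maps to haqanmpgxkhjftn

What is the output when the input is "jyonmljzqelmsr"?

yonmljzqelmsrj

Looking at the pairs, the operation is to move the first character to the end.
"jyonmljzqelmsr" → "yonmljzqelmsrj".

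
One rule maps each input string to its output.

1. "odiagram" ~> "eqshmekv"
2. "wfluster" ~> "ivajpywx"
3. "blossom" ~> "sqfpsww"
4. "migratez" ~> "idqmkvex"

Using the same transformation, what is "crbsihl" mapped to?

lpgvfwm

Looking at the pairs, the operation is to move the last 2 characters to the front (rotate right by 2), then shift every letter 4 places forward in the alphabet (wrapping around).
Starting from "crbsihl": after the first operation, "hlcrbsi"; after the second, "lpgvfwm".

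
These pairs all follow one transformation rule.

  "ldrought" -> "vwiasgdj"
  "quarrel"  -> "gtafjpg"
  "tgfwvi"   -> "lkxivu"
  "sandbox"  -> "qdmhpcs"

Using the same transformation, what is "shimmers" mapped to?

The pattern: move the last 3 characters to the front (rotate right by 3), then shift every letter 11 places backward in the alphabet (wrapping around).
Applying both steps to "shimmers": "ersshimm", then "tghhwxbb".

tghhwxbb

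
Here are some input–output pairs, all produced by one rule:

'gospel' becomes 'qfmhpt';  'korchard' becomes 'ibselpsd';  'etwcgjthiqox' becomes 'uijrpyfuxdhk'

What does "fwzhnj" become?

Looking at the pairs, the operation is to swap the front and back halves of the string, then shift every letter 1 place forward in the alphabet (wrapping around).
Starting from "fwzhnj": after the first operation, "hnjfwz"; after the second, "iokgxa".

iokgxa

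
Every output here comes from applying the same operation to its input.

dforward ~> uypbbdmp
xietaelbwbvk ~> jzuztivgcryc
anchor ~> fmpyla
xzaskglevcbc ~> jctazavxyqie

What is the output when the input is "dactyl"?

rwjbya

The transformation: swap the front and back halves of the string, then shift every letter 2 places backward in the alphabet (wrapping around).
Working it through for "dactyl": intermediate "tyldac", final "rwjbya".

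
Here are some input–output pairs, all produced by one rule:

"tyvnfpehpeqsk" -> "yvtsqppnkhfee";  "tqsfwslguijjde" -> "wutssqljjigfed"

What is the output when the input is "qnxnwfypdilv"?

The pattern: sort the characters into reverse alphabetical order.
Applying that to "qnxnwfypdilv" gives "yxwvqpnnlifd".

yxwvqpnnlifd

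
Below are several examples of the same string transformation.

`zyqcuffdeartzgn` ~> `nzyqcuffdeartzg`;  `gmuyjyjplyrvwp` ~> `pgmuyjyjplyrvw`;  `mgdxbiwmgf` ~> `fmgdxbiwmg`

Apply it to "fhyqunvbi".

ifhyqunvb

Each output is the input with this applied: move the last character to the front.
So "fhyqunvbi" becomes "ifhyqunvb".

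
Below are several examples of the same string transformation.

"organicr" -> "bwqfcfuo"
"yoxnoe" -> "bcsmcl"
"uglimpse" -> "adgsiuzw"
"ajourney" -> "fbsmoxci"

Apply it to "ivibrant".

The pattern: shift every letter 12 places backward in the alphabet (wrapping around), then swap the front and back halves of the string.
Starting from "ivibrant": after the first operation, "wjwpfobh"; after the second, "fobhwjwp".

fobhwjwp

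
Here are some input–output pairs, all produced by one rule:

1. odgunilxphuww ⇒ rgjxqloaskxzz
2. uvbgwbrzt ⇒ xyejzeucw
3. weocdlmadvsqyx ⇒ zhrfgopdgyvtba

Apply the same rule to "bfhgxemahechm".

Looking at the pairs, the operation is to shift every letter 3 places forward in the alphabet (wrapping around).
Applying that to "bfhgxemahechm" gives "eikjahpdkhfkp".

eikjahpdkhfkp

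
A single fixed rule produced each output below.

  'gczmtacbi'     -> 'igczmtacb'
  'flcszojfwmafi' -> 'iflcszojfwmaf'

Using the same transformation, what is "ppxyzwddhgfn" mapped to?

nppxyzwddhgf

What's happening: move the last character to the front.
For "ppxyzwddhgfn" the result is "nppxyzwddhgf".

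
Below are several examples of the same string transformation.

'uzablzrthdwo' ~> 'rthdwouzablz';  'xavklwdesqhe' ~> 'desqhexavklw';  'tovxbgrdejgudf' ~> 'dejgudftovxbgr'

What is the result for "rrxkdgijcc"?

gijccrrxkd

Rule — swap the front and back halves of the string.
Doing the same to "rrxkdgijcc": "gijccrrxkd".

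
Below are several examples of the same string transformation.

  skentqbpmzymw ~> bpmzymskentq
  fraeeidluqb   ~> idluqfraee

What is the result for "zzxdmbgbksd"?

The rule is to delete the last character, then swap the front and back halves of the string.
For "zzxdmbgbksd" the result is "bgbkszzxdm".

bgbkszzxdm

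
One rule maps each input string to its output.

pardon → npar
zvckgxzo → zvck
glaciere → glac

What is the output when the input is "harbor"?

rhar

Rule — swap the front and back halves of the string, then keep only the last 4 characters.
On "harbor" that produces "rhar".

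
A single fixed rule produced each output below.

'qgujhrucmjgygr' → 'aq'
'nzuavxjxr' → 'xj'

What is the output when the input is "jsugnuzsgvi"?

Rule — shift every letter 10 places forward in the alphabet (wrapping around), then keep only the first 2 characters.
On "jsugnuzsgvi" that produces "tc".

tc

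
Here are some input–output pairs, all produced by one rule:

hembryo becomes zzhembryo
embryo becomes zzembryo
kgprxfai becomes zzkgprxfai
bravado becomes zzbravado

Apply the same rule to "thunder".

zzthunder

The transformation: prepend "zz".
Doing the same to "thunder": "zzthunder".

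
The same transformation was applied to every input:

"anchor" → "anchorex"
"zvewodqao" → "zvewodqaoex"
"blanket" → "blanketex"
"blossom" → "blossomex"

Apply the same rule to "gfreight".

gfreightex

Looking at the pairs, the operation is to append "ex".
On "gfreight" that produces "gfreightex".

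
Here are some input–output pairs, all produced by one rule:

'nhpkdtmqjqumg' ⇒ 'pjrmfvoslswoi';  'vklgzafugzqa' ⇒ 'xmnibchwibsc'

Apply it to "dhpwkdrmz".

fjrymftob

The pattern: shift every letter 2 places forward in the alphabet (wrapping around).
Applying that to "dhpwkdrmz" gives "fjrymftob".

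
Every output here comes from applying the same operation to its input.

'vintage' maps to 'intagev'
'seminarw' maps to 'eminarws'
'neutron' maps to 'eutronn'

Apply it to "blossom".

lossomb

The rule is to move the first character to the end.
On "blossom" that produces "lossomb".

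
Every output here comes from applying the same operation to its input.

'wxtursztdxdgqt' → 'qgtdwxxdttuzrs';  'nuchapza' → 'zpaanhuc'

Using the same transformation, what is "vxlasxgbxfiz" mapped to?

ifzxvbxglxas

The transformation: move the last 2 characters to the front (rotate right by 2), then take characters alternately from the front and the back (1st, last, 2nd, 2nd-last, ...).
"vxlasxgbxfiz" → "ifzxvbxglxas".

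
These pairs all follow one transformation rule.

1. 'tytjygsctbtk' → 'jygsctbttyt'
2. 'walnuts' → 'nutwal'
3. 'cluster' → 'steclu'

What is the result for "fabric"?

rifab

Rule — delete the last character, then move the first 3 characters to the end (rotate left by 3).
Starting from "fabric": after the first operation, "fabri"; after the second, "rifab".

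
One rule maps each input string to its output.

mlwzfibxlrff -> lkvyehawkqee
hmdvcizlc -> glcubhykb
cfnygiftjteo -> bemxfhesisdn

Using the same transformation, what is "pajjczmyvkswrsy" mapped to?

Each output is the input with this applied: shift every letter 1 place backward in the alphabet (wrapping around).
Applying that to "pajjczmyvkswrsy" gives "oziibylxujrvqrx".

oziibylxujrvqrx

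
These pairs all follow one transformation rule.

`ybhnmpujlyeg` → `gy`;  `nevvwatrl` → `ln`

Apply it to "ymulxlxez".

zy

The pattern: move the last character to the front, then keep only the first 2 characters.
Working it through for "ymulxlxez": intermediate "zymulxlxe", final "zy".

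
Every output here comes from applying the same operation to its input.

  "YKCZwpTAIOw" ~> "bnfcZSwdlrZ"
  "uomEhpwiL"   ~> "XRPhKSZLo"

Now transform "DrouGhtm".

What's happening: shift every letter 3 places forward in the alphabet (wrapping around), then flip the case of every letter.
"DrouGhtm" → "GurxJkwp" → "gURXjKWP".

gURXjKWP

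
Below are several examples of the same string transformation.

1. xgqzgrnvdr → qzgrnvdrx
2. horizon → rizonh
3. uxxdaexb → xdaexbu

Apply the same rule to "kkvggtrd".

The transformation: move the first character to the end, then delete the first character.
Working it through for "kkvggtrd": intermediate "kvggtrdk", final "vggtrdk".

vggtrdk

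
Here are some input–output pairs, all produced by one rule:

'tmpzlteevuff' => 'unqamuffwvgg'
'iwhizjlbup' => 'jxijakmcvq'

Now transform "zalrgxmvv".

abmshynww

The pattern: shift every letter 1 place forward in the alphabet (wrapping around).
On "zalrgxmvv" that produces "abmshynww".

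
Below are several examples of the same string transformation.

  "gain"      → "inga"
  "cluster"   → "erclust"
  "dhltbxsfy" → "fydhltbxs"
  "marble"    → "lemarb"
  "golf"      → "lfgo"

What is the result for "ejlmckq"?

The transformation: move the last 2 characters to the front (rotate right by 2).
"ejlmckq" → "kqejlmc".

kqejlmc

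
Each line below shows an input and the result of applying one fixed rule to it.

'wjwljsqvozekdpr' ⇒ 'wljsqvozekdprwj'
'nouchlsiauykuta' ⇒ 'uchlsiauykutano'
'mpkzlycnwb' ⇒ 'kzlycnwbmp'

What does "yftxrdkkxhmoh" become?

txrdkkxhmohyf

Looking at the pairs, the operation is to move the first 2 characters to the end (rotate left by 2).
On "yftxrdkkxhmoh" that produces "txrdkkxhmohyf".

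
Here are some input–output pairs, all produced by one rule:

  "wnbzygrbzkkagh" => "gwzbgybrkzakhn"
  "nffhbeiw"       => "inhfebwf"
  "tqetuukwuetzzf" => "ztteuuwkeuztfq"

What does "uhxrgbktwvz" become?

The transformation: swap each adjacent pair of characters (1↔2, 3↔4, ...), then swap the first and last characters.
Working it through for "uhxrgbktwvz": intermediate "hurxbgtkvwz", final "zurxbgtkvwh".

zurxbgtkvwh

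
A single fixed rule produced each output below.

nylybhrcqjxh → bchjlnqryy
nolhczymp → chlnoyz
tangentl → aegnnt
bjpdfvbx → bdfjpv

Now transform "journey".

jnoru

In each case the input is transformed by: delete the last 2 characters, then sort the characters into alphabetical order.
For "journey", step one produces "journ"; step two turns that into "jnoru".
(Check on "tangentl": → "tangen" → "aegnnt" ✓)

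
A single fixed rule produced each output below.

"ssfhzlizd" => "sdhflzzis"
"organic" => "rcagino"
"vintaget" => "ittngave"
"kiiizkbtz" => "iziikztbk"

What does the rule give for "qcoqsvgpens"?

csqovspgneq

Looking at the pairs, the operation is to swap the first and last characters, then swap each adjacent pair of characters (1↔2, 3↔4, ...).
Applying that to "qcoqsvgpens" gives "csqovspgneq".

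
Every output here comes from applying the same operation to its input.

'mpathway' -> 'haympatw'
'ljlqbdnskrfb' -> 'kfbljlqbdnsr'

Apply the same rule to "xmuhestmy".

smyxmuhet

The transformation: move the last 3 characters to the front (rotate right by 3), then swap the first and last characters.
On "xmuhestmy": the first step gives "tmyxmuhes", and the second then gives "smyxmuhet".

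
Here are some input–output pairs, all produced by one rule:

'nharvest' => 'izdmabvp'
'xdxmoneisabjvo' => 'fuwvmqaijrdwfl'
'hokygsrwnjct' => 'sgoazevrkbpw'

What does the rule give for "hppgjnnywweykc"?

xorvvgeemgskpx

The transformation: shift every letter 8 places forward in the alphabet (wrapping around), then move the first 2 characters to the end (rotate left by 2).
"hppgjnnywweykc" → "xorvvgeemgskpx".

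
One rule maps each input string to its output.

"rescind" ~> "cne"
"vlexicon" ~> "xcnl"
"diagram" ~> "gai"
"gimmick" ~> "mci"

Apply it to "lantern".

tra

In each case the input is transformed by: keep every other character starting from the second (positions 2nd, 4th, 6th, ...), then move the first character to the end.
Starting from "lantern": after the first operation, "atr"; after the second, "tra".
(Check on "gimmick": → "imc" → "mci" ✓)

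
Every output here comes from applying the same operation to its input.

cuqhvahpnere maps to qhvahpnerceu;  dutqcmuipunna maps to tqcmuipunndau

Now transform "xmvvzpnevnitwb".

vvzpnevnitwxbm

What's happening: swap the first and last characters, then move the first 2 characters to the end (rotate left by 2).
"xmvvzpnevnitwb" → "bmvvzpnevnitwx" → "vvzpnevnitwxbm".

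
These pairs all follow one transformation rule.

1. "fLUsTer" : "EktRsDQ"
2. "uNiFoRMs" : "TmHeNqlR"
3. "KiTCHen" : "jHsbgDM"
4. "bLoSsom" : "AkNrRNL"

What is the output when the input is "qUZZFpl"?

The rule is to shift every letter 1 place backward in the alphabet (wrapping around), then flip the case of every letter.
Starting from "qUZZFpl": after the first operation, "pTYYEok"; after the second, "PtyyeOK".

PtyyeOK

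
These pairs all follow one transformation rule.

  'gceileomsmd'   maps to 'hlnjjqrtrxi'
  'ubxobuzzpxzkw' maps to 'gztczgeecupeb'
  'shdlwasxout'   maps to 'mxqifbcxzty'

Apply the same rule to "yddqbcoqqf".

In each case the input is transformed by: swap each adjacent pair of characters (1↔2, 3↔4, ...), then shift every letter 5 places forward in the alphabet (wrapping around).
Working it through for "yddqbcoqqf": intermediate "dyqdcbqofq", final "idvihgvtkv".

idvihgvtkv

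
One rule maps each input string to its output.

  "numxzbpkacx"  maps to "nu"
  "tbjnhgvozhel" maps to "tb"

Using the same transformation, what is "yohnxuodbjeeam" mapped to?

yo

The pattern: keep only the first 2 characters.
So "yohnxuodbjeeam" becomes "yo".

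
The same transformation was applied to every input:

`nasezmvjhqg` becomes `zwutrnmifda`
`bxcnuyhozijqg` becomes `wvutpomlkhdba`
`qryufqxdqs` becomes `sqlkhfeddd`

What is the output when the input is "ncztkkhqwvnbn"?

xxupomjigdaaa

The rule is to shift every letter 13 places forward in the alphabet (wrapping around) — i.e. ROT13, then sort the characters into reverse alphabetical order.
Working it through for "ncztkkhqwvnbn": intermediate "apmgxxudjiaoa", final "xxupomjigdaaa".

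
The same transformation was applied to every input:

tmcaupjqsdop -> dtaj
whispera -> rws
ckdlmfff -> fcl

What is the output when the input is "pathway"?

The transformation: keep one character in every 3, starting at position 1 (positions 1st, 4th, 7th, ...), then move the last character to the front.
Working it through for "pathway": intermediate "phy", final "yph".

yph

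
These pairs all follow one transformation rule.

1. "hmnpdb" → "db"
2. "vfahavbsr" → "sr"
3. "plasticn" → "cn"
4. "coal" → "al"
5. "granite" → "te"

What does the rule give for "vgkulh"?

lh

The pattern: keep only the last 2 characters.
So "vgkulh" becomes "lh".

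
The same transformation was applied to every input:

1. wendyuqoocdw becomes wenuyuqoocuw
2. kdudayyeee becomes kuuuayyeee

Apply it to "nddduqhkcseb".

nuuuuqhkcseb

Each output is the input with this applied: replace every "d" with "u".
For "nddduqhkcseb" the result is "nuuuuqhkcseb".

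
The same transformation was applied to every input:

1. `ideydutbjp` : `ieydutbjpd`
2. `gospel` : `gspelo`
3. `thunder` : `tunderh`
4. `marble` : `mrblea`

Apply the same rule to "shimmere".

The pattern: move the first character to the end, then swap the first and last characters.
"shimmere" → "himmeres" → "simmereh".
(Check on "ideydutbjp": → "deydutbjpi" → "ieydutbjpd" ✓)

simmereh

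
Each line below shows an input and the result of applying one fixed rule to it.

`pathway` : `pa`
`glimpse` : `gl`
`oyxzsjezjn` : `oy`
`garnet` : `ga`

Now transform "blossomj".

The rule is to keep only the first 2 characters.
Doing the same to "blossomj": "bl".

bl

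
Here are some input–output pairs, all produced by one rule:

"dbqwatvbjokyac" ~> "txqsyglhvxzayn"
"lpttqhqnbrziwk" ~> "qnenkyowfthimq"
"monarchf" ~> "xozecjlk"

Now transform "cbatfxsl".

In each case the input is transformed by: shift every letter 3 places backward in the alphabet (wrapping around), then move the first 3 characters to the end (rotate left by 3).
Applying both steps to "cbatfxsl": "zyxqcupi", then "qcupizyx".

qcupizyx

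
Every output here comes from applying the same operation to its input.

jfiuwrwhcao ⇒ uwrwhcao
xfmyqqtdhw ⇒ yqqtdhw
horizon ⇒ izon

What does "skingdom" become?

ngdom

Each output is the input with this applied: delete the first 3 characters.
Applying that to "skingdom" gives "ngdom".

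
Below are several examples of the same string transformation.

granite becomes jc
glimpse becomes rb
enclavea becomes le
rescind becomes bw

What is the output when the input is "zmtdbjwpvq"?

cse

The transformation: shift every letter 9 places forward in the alphabet (wrapping around), then keep one character in every 3, starting at position 3 (positions 3rd, 6th, 9th, ...).
Starting from "zmtdbjwpvq": after the first operation, "ivcmksfyez"; after the second, "cse".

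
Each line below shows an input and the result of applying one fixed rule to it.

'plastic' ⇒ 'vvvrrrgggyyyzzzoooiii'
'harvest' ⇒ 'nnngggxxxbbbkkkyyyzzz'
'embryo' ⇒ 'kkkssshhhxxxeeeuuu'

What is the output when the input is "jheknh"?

pppnnnkkkqqqtttnnn

Looking at the pairs, the operation is to repeat every character 3 times, then shift every letter 6 places forward in the alphabet (wrapping around).
Working it through for "jheknh": intermediate "jjjhhheeekkknnnhhh", final "pppnnnkkkqqqtttnnn".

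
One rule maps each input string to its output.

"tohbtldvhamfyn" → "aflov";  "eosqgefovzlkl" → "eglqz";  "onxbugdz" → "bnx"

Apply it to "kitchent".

The pattern: sort the characters into alphabetical order, then keep one character in every 3, starting at position 1 (positions 1st, 4th, 7th, ...).
Applying both steps to "kitchent": "cehikntt", then "cit".

cit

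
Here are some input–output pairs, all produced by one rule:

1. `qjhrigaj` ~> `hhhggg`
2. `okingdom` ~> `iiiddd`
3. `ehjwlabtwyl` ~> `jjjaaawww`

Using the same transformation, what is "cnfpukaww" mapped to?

In each case the input is transformed by: keep one character in every 3, starting at position 3 (positions 3rd, 6th, 9th, ...), then repeat every character 3 times.
Starting from "cnfpukaww": after the first operation, "fkw"; after the second, "fffkkkwww".
(Check on "okingdom": → "id" → "iiiddd" ✓)

fffkkkwww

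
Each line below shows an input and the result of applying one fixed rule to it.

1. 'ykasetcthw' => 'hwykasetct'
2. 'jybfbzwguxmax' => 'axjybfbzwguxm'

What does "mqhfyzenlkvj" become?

What's happening: move the last 2 characters to the front (rotate right by 2).
"mqhfyzenlkvj" → "vjmqhfyzenlk".

vjmqhfyzenlk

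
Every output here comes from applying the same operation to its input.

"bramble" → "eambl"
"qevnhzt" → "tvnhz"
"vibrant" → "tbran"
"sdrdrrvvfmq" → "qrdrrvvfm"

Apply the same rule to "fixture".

extur

Looking at the pairs, the operation is to delete the first 2 characters, then move the last character to the front.
For "fixture", step one produces "xture"; step two turns that into "extur".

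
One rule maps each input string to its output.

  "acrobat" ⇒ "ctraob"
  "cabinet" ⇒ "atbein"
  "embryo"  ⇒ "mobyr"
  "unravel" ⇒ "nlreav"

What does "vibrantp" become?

ipbtrna

The rule is to delete the first character, then take characters alternately from the front and the back (1st, last, 2nd, 2nd-last, ...).
"vibrantp" → "ibrantp" → "ipbtrna".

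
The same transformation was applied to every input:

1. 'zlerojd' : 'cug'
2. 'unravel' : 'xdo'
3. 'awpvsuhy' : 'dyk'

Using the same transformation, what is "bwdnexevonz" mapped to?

eqhq

The rule is to shift every letter 3 places forward in the alphabet (wrapping around), then keep one character in every 3, starting at position 1 (positions 1st, 4th, 7th, ...).
On "bwdnexevonz": the first step gives "ezgqhahyrqc", and the second then gives "eqhq".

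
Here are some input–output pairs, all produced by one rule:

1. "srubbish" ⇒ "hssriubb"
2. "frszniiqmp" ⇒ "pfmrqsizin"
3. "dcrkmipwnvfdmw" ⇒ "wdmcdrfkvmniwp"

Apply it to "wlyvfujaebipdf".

What's happening: reverse the string, then take characters alternately from the front and the back (1st, last, 2nd, 2nd-last, ...).
On "wlyvfujaebipdf": the first step gives "fdpibeajufvylw", and the second then gives "fwdlpyivbfeuaj".

fwdlpyivbfeuaj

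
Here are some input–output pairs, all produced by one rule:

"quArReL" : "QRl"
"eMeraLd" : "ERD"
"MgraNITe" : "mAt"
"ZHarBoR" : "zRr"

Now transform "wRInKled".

The rule is to flip the case of every letter, then keep one character in every 3, starting at position 1 (positions 1st, 4th, 7th, ...).
Working it through for "wRInKled": intermediate "WriNkLED", final "WNE".

WNE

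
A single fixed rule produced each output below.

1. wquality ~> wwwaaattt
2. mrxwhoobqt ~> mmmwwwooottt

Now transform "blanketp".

Looking at the pairs, the operation is to keep one character in every 3, starting at position 1 (positions 1st, 4th, 7th, ...), then repeat every character 3 times.
On "blanketp": the first step gives "bnt", and the second then gives "bbbnnnttt".

bbbnnnttt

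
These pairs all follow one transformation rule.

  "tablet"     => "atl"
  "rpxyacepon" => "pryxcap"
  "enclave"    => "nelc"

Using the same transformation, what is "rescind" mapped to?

The rule is to swap each adjacent pair of characters (1↔2, 3↔4, ...), then delete the last 3 characters.
Starting from "rescind": after the first operation, "ercsnid"; after the second, "ercs".

ercs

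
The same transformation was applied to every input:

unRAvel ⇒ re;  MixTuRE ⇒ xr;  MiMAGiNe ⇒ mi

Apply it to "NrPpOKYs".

In each case the input is transformed by: keep one character in every 3, starting at position 3 (positions 3rd, 6th, 9th, ...), then convert every letter to lowercase.
On "NrPpOKYs" that produces "pk".

pk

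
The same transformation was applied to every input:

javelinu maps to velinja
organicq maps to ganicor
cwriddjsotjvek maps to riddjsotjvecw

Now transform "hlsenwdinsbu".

Looking at the pairs, the operation is to delete the last character, then move the first 2 characters to the end (rotate left by 2).
Applying both steps to "hlsenwdinsbu": "hlsenwdinsb", then "senwdinsbhl".

senwdinsbhl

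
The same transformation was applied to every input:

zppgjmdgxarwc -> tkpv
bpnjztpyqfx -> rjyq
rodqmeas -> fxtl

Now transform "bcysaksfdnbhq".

guaj

Looking at the pairs, the operation is to shift every letter 7 places backward in the alphabet (wrapping around), then keep only the last 4 characters.
Applying both steps to "bcysaksfdnbhq": "uvrltdlywguaj", then "guaj".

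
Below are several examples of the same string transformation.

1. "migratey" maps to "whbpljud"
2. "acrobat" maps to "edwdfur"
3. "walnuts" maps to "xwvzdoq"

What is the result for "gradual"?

Rule — shift every letter 3 places forward in the alphabet (wrapping around), then move the last 3 characters to the front (rotate right by 3).
Applying that to "gradual" gives "xdojudg".

xdojudg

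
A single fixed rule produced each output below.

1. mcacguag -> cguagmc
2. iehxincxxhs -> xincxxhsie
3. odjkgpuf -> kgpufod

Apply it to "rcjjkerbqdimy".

jkerbqdimyrc

The rule is to move the first 3 characters to the end (rotate left by 3), then delete the last character.
Applying both steps to "rcjjkerbqdimy": "jkerbqdimyrcj", then "jkerbqdimyrc".
(Check on "iehxincxxhs": → "xincxxhsieh" → "xincxxhsie" ✓)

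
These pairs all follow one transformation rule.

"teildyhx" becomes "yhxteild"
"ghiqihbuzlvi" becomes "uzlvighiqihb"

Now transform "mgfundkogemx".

ogemxmgfundk

In each case the input is transformed by: swap the front and back halves of the string, then move the first character to the end.
Applying that to "mgfundkogemx" gives "ogemxmgfundk".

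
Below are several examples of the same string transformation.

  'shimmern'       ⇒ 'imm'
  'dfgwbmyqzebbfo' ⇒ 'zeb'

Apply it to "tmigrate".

What's happening: delete the last 3 characters, then keep only the last 3 characters.
For "tmigrate", step one produces "tmigr"; step two turns that into "igr".
(Check on "dfgwbmyqzebbfo": → "dfgwbmyqzeb" → "zeb" ✓)

igr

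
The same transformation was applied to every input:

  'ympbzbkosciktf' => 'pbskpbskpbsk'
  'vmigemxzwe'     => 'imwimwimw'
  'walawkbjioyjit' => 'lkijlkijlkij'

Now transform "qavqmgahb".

The pattern: keep one character in every 3, starting at position 3 (positions 3rd, 6th, 9th, ...), then write the whole string 3 times in a row.
On "qavqmgahb": the first step gives "vgb", and the second then gives "vgbvgbvgb".

vgbvgbvgb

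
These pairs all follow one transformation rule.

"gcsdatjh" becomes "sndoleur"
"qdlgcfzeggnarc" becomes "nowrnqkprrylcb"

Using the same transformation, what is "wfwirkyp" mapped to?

The rule is to swap the first and last characters, then shift every letter 11 places forward in the alphabet (wrapping around).
Applying both steps to "wfwirkyp": "pfwirkyw", then "aqhtcvjh".

aqhtcvjh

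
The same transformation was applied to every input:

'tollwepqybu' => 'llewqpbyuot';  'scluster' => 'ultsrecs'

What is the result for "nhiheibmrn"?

hiiembnrhn

Rule — swap each adjacent pair of characters (1↔2, 3↔4, ...), then move the first 2 characters to the end (rotate left by 2).
Starting from "nhiheibmrn": after the first operation, "hnhiiembnr"; after the second, "hiiembnrhn".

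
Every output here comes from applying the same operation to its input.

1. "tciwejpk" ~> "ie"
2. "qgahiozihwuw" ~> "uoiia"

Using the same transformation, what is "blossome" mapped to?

ooe

Looking at the pairs, the operation is to sort the characters into reverse alphabetical order, then keep only the vowels.
"blossome" → "ssoomleb" → "ooe".
(Check on "qgahiozihwuw": → "zwwuqoiihhga" → "uoiia" ✓)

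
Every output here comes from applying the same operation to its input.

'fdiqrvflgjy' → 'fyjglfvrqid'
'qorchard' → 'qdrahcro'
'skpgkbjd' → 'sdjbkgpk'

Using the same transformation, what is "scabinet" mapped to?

What's happening: reverse the string, then move the last character to the front.
Applying both steps to "scabinet": "tenibacs", then "stenibac".

stenibac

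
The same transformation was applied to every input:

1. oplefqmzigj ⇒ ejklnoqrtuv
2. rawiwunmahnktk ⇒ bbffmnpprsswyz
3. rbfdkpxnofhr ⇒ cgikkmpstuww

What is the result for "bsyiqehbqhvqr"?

adggjmmnvvvwx

Each output is the input with this applied: shift every letter 5 places forward in the alphabet (wrapping around), then sort the characters into alphabetical order.
On "bsyiqehbqhvqr": the first step gives "gxdnvjmgvmavw", and the second then gives "adggjmmnvvvwx".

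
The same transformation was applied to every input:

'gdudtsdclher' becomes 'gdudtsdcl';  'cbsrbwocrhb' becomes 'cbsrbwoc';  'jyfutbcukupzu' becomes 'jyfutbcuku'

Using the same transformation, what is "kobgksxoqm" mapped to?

kobgksx

In each case the input is transformed by: delete the last 3 characters.
So "kobgksxoqm" becomes "kobgksx".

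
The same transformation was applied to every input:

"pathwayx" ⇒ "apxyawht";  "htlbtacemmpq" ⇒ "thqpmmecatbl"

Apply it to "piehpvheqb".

In each case the input is transformed by: reverse the string, then move the last 2 characters to the front (rotate right by 2).
Working it through for "piehpvheqb": intermediate "bqehvpheip", final "ipbqehvphe".

ipbqehvphe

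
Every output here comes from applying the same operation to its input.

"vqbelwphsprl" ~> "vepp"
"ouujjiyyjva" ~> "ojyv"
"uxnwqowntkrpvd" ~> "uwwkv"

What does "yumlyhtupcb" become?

Rule — keep one character in every 3, starting at position 1 (positions 1st, 4th, 7th, ...).
For "yumlyhtupcb" the result is "yltc".

yltc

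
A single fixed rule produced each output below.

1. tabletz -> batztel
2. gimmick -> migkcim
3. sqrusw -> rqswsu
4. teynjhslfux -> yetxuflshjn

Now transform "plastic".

In each case the input is transformed by: move the first 3 characters to the end (rotate left by 3), then reverse the string.
On "plastic": the first step gives "sticpla", and the second then gives "alpcits".

alpcits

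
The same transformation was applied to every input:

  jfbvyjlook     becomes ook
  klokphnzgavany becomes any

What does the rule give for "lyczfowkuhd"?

uhd

Each output is the input with this applied: keep only the last 3 characters.
On "lyczfowkuhd" that produces "uhd".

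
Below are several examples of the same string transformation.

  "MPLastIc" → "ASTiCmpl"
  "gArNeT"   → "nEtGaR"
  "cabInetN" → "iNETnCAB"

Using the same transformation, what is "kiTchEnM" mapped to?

CHeNmKIt

The rule is to flip the case of every letter, then move the first 3 characters to the end (rotate left by 3).
"kiTchEnM" → "KItCHeNm" → "CHeNmKIt".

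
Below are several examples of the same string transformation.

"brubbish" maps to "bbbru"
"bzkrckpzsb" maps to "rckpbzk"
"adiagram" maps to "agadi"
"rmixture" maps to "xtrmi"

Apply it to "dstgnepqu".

The transformation: delete the last 3 characters, then move the first 3 characters to the end (rotate left by 3).
On "dstgnepqu" that produces "gnedst".
(Check on "bzkrckpzsb": → "bzkrckp" → "rckpbzk" ✓)

gnedst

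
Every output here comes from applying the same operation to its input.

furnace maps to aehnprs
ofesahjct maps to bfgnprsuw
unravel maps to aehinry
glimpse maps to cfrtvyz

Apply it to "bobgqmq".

The rule is to shift every letter 13 places forward in the alphabet (wrapping around) — i.e. ROT13, then sort the characters into alphabetical order.
For "bobgqmq" the result is "bddootz".

bddootz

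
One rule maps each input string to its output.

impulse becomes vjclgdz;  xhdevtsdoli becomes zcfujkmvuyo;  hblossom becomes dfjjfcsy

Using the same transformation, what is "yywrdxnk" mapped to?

The rule is to shift every letter 9 places backward in the alphabet (wrapping around), then reverse the string.
Applying both steps to "yywrdxnk": "ppniuoeb", then "beouinpp".

beouinpp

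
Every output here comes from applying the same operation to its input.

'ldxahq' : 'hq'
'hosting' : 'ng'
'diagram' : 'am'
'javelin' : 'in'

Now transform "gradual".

Rule — keep only the last 2 characters.
"gradual" → "al".

al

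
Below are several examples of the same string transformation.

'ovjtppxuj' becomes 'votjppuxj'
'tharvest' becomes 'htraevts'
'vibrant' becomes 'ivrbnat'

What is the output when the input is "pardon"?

Each output is the input with this applied: swap each adjacent pair of characters (1↔2, 3↔4, ...).
On "pardon" that produces "apdrno".

apdrno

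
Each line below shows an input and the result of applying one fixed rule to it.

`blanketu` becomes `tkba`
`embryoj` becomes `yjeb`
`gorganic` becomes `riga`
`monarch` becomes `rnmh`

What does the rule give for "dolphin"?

The pattern: keep every other character starting from the first (positions 1st, 3rd, 5th, ...), then sort the characters into reverse alphabetical order.
On "dolphin": the first step gives "dlhn", and the second then gives "nlhd".

nlhd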